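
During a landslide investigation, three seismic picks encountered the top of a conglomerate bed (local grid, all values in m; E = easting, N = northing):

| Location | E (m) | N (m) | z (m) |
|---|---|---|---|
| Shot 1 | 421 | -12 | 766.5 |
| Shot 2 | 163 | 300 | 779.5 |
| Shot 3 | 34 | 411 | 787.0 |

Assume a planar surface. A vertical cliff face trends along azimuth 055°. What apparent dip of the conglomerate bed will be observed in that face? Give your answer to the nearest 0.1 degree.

Two edge vectors: Shot 1→Shot 2 = (-258, 312, 13), Shot 1→Shot 3 = (-387, 423, 20.5).
Normal n = (Shot 1→Shot 2) × (Shot 1→Shot 3) = (897, 258, 11610).
So ∂z/∂E = −n_x/n_z = −0.07726 and ∂z/∂N = −n_y/n_z = −0.02222.
Unit vector along 055° is (sin 55°, cos 55°) = (0.8192, 0.5736).
Slope in that direction = a·(0.8192) + b·(0.5736) = −0.07603.
Apparent dip = arctan|0.07603| = 4.3° (true dip is 4.6°, so apparent ≤ true as expected).

4.3°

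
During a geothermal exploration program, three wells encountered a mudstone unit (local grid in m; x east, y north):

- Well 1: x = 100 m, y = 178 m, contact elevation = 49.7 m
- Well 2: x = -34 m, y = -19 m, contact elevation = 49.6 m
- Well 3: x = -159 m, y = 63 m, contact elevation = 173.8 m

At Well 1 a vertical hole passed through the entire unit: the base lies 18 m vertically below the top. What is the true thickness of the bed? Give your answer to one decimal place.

13.8 m

Let the plane be z = a·x + b·y + c.
Well 2−Well 1: −134a − 197b = −0.1;  Well 3−Well 1: −259a − 115b = 124.1.
Solving gives a = −0.68681, b = 0.46767.
|∇z| = √(a²+b²) = 0.83092, so dip δ = arctan(0.83092) = 39.72°.
True thickness = vertical thickness × cos δ = 18 × cos 39.72° = 13.8 m.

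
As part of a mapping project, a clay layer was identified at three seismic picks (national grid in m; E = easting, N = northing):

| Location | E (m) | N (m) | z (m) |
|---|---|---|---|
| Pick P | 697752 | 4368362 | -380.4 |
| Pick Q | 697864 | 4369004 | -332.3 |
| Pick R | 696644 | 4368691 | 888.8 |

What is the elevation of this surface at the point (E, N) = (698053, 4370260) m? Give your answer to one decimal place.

-206.0 m

Two edge vectors: Pick P→Pick Q = (112, 642, 48.1), Pick P→Pick R = (-1108, 329, 1269.2).
Normal n = (Pick P→Pick Q) × (Pick P→Pick R) = (799001.5, -195445.2, 748184).
So ∂z/∂E = −n_x/n_z = −1.067921126 and ∂z/∂N = −n_y/n_z = 0.261226116.
Intercept c from Pick P: -380.4 + 745144.10 − 1141130.24 = −396366.53.
At (698053, 4370260): z = −745465.5 + 1141626.0 − 396366.53 = -206.0 m.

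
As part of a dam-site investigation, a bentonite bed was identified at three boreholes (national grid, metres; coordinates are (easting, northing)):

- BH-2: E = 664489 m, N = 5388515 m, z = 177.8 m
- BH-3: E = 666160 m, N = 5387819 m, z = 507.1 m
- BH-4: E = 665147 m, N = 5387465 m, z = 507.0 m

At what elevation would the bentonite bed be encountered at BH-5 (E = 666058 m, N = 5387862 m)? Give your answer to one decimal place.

486.9 m

Let the plane be z = a·E + b·N + c.
BH-3−BH-2: 1671a − 696b = 329.3;  BH-4−BH-2: 658a − 1050b = 329.2.
Solving gives a = 0.089960990, b = −0.257148256.
Then c = 177.8 − a·664489 − b·5388515 = 1326046.95.
At (666058, 5387862): z = 59919.2 − 1385479.3 + 1326046.95 = 486.9 m.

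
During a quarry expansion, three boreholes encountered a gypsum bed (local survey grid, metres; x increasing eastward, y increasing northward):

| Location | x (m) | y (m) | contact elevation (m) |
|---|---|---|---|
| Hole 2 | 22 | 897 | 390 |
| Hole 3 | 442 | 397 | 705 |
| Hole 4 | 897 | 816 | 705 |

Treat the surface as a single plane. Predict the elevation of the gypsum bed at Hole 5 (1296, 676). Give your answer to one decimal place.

885.3 m

Let the plane be z = a·x + b·y + c.
Hole 3−Hole 2: 420a − 500b = 315;  Hole 4−Hole 2: 875a − 81b = 315.
Solving gives a = 0.327117, b = −0.355222.
Then c = 390 − a·22 − b·897 = 701.44.
At (1296, 676): z = 423.9 − 240.1 + 701.44 = 885.3 m.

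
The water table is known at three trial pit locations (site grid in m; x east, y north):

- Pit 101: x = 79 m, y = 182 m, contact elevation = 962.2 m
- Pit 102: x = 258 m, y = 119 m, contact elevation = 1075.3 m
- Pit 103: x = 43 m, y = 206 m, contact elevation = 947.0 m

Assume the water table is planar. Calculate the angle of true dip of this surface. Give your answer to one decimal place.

Two edge vectors: Pit 101→Pit 102 = (179, -63, 113.1), Pit 101→Pit 103 = (-36, 24, -15.2).
Normal n = (Pit 101→Pit 102) × (Pit 101→Pit 103) = (-1756.8, -1350.8, 2028).
So ∂z/∂x = −n_x/n_z = 0.86627 and ∂z/∂y = −n_y/n_z = 0.66607.
Gradient magnitude |∇z| = √(a² + b²) = √(0.75043 + 0.44366) = 1.09274.
True dip = arctan(1.09274) = 47.5°, dipping toward SW (azimuth ≈ 232°).

47.5°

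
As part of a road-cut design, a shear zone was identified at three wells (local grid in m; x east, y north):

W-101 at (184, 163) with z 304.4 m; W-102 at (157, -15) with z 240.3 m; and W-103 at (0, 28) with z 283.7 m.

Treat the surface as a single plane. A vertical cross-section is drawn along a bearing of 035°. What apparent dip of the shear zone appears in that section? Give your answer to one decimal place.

12.3°

Let the plane be z = a·x + b·y + c.
W-102−W-101: −27a − 178b = −64.1;  W-103−W-101: −184a − 135b = −20.7.
Solving gives a = −0.17071, b = 0.38601.
Unit vector along 035° is (sin 35°, cos 35°) = (0.5736, 0.8192).
Slope in that direction = a·(0.5736) + b·(0.8192) = 0.21828.
Apparent dip = arctan|0.21828| = 12.3° (true dip is 22.9°, so apparent ≤ true as expected).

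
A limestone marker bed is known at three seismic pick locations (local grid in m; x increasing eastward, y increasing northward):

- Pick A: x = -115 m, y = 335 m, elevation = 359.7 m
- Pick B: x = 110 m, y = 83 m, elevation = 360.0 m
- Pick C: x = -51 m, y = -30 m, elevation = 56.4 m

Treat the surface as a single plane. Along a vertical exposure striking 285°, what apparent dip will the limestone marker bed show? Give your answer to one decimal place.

40.4°

Two edge vectors: Pick A→Pick B = (225, -252, 0.3), Pick A→Pick C = (64, -365, -303.3).
Normal n = (Pick A→Pick B) × (Pick A→Pick C) = (76541.1, 68261.7, -65997).
So ∂z/∂x = −n_x/n_z = 1.15977 and ∂z/∂y = −n_y/n_z = 1.03432.
Unit vector along 285° is (sin 285°, cos 285°) = (-0.9659, 0.2588).
Slope in that direction = a·(-0.9659) + b·(0.2588) = −0.85255.
Apparent dip = arctan|0.85255| = 40.4° (true dip is 57.2°, so apparent ≤ true as expected).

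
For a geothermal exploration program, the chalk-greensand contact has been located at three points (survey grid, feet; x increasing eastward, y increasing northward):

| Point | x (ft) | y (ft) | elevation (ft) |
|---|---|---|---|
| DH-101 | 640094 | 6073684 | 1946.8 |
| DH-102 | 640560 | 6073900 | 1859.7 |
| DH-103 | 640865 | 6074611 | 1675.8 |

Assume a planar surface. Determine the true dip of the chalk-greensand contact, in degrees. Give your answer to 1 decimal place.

Let the plane be z = a·x + b·y + c.
DH-102−DH-101: 466a + 216b = −87.1;  DH-103−DH-101: 771a + 927b = −271.
Solving gives a = −0.08365, b = −0.22276.
Gradient magnitude |∇z| = √(a² + b²) = √(0.00700 + 0.04962) = 0.23795.
True dip = arctan(0.23795) = 13.4°, dipping toward NNE (azimuth ≈ 021°).

13.4°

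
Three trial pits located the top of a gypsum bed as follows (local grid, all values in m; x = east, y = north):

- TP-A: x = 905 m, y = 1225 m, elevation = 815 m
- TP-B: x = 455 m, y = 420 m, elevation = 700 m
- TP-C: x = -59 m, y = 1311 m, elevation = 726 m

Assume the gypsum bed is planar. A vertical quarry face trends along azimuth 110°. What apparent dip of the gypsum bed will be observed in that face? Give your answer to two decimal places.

3.68°

Two edge vectors: TP-A→TP-B = (-450, -805, -115), TP-A→TP-C = (-964, 86, -89).
Normal n = (TP-A→TP-B) × (TP-A→TP-C) = (81535, 70810, -814720).
So ∂z/∂x = −n_x/n_z = 0.10008 and ∂z/∂y = −n_y/n_z = 0.08691.
Unit vector along 110° is (sin 110°, cos 110°) = (0.9397, -0.3420).
Slope in that direction = a·(0.9397) + b·(-0.3420) = 0.06432.
Apparent dip = arctan|0.06432| = 3.68° (true dip is 7.6°, so apparent ≤ true as expected).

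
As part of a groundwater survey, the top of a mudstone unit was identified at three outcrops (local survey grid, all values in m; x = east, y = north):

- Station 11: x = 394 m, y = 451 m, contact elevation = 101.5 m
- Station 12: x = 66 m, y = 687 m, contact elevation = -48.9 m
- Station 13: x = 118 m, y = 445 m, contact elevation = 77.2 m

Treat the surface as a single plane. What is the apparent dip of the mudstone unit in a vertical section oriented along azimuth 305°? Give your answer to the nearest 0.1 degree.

20.2°

Two edge vectors: Station 11→Station 12 = (-328, 236, -150.4), Station 11→Station 13 = (-276, -6, -24.3).
Normal n = (Station 11→Station 12) × (Station 11→Station 13) = (-6637.2, 33540, 67104).
So ∂z/∂x = −n_x/n_z = 0.09891 and ∂z/∂y = −n_y/n_z = −0.49982.
Unit vector along 305° is (sin 305°, cos 305°) = (-0.8192, 0.5736).
Slope in that direction = a·(-0.8192) + b·(0.5736) = −0.36771.
Apparent dip = arctan|0.36771| = 20.2° (true dip is 27.0°, so apparent ≤ true as expected).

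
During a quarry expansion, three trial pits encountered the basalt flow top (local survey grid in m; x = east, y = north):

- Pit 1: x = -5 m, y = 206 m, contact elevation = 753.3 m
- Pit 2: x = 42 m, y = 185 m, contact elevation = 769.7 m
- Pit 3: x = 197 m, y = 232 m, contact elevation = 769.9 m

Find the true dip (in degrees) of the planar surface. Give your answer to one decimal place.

25.9°

Let the plane be z = a·x + b·y + c.
Pit 2−Pit 1: 47a − 21b = 16.4;  Pit 3−Pit 1: 202a + 26b = 16.6.
Solving gives a = 0.14184, b = −0.46351.
Gradient magnitude |∇z| = √(a² + b²) = √(0.02012 + 0.21484) = 0.48472.
True dip = arctan(0.48472) = 25.9°, dipping toward NNW (azimuth ≈ 343°).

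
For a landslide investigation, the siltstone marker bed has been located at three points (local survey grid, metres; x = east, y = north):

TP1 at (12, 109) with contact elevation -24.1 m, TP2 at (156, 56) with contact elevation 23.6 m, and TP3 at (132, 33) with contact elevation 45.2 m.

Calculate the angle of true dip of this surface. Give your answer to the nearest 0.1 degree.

Let the plane be z = a·x + b·y + c.
TP2−TP1: 144a − 53b = 47.7;  TP3−TP1: 120a − 76b = 69.3.
Solving gives a = −0.01041, b = −0.92827.
Gradient magnitude |∇z| = √(a² + b²) = √(0.00011 + 0.86169) = 0.92833.
True dip = arctan(0.92833) = 42.9°, dipping toward N (azimuth ≈ 001°).

42.9°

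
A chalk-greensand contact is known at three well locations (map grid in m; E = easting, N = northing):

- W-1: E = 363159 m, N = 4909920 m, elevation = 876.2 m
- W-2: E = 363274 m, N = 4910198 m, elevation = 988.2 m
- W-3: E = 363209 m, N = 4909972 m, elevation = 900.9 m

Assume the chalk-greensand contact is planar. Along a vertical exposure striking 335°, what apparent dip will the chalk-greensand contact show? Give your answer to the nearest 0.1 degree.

14.6°

Let the plane be z = a·E + b·N + c.
W-2−W-1: 115a + 278b = 112;  W-3−W-1: 50a + 52b = 24.7.
Solving gives a = 0.13164, b = 0.34842.
Unit vector along 335° is (sin 335°, cos 335°) = (-0.4226, 0.9063).
Slope in that direction = a·(-0.4226) + b·(0.9063) = 0.26014.
Apparent dip = arctan|0.26014| = 14.6° (true dip is 20.4°, so apparent ≤ true as expected).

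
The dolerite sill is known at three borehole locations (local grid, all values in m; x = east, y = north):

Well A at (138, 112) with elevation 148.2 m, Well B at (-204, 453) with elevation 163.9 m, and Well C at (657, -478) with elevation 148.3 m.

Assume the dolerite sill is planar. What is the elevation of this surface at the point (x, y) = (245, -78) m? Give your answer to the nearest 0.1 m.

170.8 m

Two edge vectors: Well A→Well B = (-342, 341, 15.7), Well A→Well C = (519, -590, 0.1).
Normal n = (Well A→Well B) × (Well A→Well C) = (9297.1, 8182.5, 24801).
So ∂z/∂x = −n_x/n_z = −0.37487 and ∂z/∂y = −n_y/n_z = −0.32993.
Intercept c from Well A: 148.2 + 51.73 + 36.95 = 236.88.
At (245, -78): z = −91.8 + 25.7 + 236.88 = 170.8 m.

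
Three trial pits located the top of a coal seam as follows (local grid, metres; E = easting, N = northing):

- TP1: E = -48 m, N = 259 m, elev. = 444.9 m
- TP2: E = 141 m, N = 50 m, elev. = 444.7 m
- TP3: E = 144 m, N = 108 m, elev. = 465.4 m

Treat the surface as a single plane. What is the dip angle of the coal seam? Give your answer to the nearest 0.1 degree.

26.7°

Two edge vectors: TP1→TP2 = (189, -209, -0.2), TP1→TP3 = (192, -151, 20.5).
Normal n = (TP1→TP2) × (TP1→TP3) = (-4314.7, -3912.9, 11589).
So ∂z/∂E = −n_x/n_z = 0.37231 and ∂z/∂N = −n_y/n_z = 0.33764.
Gradient magnitude |∇z| = √(a² + b²) = √(0.13861 + 0.11400) = 0.50261.
True dip = arctan(0.50261) = 26.7°, dipping toward SW (azimuth ≈ 228°).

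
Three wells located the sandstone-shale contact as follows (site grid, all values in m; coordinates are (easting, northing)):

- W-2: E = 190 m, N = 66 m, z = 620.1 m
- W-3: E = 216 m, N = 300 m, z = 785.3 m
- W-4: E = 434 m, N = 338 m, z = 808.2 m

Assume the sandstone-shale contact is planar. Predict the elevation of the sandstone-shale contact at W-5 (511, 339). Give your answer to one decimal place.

Two edge vectors: W-2→W-3 = (26, 234, 165.2), W-2→W-4 = (244, 272, 188.1).
Normal n = (W-2→W-3) × (W-2→W-4) = (-919, 35418.2, -50024).
So ∂z/∂E = −n_x/n_z = −0.01837 and ∂z/∂N = −n_y/n_z = 0.70802.
Intercept c from W-2: 620.1 + 3.49 − 46.73 = 576.86.
At (511, 339): z = −9.4 + 240.0 + 576.86 = 807.5 m.

807.5 m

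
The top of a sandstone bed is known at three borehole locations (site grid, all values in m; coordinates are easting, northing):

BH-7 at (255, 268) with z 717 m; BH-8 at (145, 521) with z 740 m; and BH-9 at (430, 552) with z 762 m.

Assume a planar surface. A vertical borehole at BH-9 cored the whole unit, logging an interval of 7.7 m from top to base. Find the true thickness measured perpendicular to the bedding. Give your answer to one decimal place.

7.6 m

Let the plane be z = a·easting + b·northing + c.
BH-8−BH-7: −110a + 253b = 23;  BH-9−BH-7: 175a + 284b = 45.
Solving gives a = 0.06427, b = 0.11885.
|∇z| = √(a²+b²) = 0.13511, so dip δ = arctan(0.13511) = 7.69°.
True thickness = vertical thickness × cos δ = 7.7 × cos 7.69° = 7.6 m.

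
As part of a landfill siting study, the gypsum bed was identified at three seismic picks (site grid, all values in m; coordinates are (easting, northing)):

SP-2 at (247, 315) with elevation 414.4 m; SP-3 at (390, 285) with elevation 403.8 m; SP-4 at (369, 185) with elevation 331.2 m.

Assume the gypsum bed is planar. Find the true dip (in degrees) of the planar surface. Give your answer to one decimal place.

35.5°

Let the plane be z = a·E + b·N + c.
SP-3−SP-2: 143a − 30b = −10.6;  SP-4−SP-2: 122a − 130b = −83.2.
Solving gives a = 0.07488, b = 0.71027.
Gradient magnitude |∇z| = √(a² + b²) = √(0.00561 + 0.50449) = 0.71421.
True dip = arctan(0.71421) = 35.5°, dipping toward S (azimuth ≈ 186°).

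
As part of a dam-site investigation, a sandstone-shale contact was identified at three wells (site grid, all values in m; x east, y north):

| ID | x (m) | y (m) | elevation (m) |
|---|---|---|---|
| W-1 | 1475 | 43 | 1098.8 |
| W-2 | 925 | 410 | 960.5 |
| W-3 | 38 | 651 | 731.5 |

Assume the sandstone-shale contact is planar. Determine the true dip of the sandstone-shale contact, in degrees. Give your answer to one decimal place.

Two edge vectors: W-1→W-2 = (-550, 367, -138.3), W-1→W-3 = (-1437, 608, -367.3).
Normal n = (W-1→W-2) × (W-1→W-3) = (-50712.7, -3277.9, 192979).
So ∂z/∂x = −n_x/n_z = 0.26279 and ∂z/∂y = −n_y/n_z = 0.01699.
Gradient magnitude |∇z| = √(a² + b²) = √(0.06906 + 0.00029) = 0.26334.
True dip = arctan(0.26334) = 14.8°, dipping toward W (azimuth ≈ 266°).

14.8°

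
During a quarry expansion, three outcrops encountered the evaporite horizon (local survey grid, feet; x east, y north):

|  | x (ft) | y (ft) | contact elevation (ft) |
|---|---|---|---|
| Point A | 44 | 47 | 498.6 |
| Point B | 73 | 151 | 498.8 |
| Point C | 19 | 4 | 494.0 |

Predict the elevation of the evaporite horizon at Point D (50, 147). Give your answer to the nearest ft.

Two edge vectors: Point A→Point B = (29, 104, 0.2), Point A→Point C = (-25, -43, -4.6).
Normal n = (Point A→Point B) × (Point A→Point C) = (-469.8, 128.4, 1353).
So ∂z/∂x = −n_x/n_z = 0.34723 and ∂z/∂y = −n_y/n_z = −0.09490.
Intercept c from Point A: 498.6 − 15.28 + 4.46 = 487.78.
At (50, 147): z = 17.4 − 14.0 + 487.78 = 491.2 ft.

491 ft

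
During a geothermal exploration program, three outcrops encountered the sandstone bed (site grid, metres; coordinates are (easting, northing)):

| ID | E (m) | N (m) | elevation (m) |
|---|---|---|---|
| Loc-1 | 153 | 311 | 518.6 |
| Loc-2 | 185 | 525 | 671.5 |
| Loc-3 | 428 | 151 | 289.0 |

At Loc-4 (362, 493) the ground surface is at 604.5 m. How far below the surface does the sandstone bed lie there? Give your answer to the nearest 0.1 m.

Let the plane be z = a·E + b·N + c.
Loc-2−Loc-1: 32a + 214b = 152.9;  Loc-3−Loc-1: 275a − 160b = −229.6.
Solving gives a = −0.38566, b = 0.77215.
Then c = 518.6 − a·153 − b·311 = 337.47.
At (362, 493): z_contact = −139.61 + 380.67 + 337.47 = 578.53 m.
Depth below ground = 604.5 − 578.53 = 26.0 m.

26.0 m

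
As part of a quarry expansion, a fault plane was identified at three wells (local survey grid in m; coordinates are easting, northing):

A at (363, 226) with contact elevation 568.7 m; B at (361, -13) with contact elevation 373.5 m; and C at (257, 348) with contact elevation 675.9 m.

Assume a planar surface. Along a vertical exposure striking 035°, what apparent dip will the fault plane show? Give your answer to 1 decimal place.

32.2°

Let the plane be z = a·easting + b·northing + c.
B−A: −2a − 239b = −195.2;  C−A: −106a + 122b = 107.2.
Solving gives a = −0.07062, b = 0.81733.
Unit vector along 035° is (sin 35°, cos 35°) = (0.5736, 0.8192).
Slope in that direction = a·(0.5736) + b·(0.8192) = 0.62901.
Apparent dip = arctan|0.62901| = 32.2° (true dip is 39.4°, so apparent ≤ true as expected).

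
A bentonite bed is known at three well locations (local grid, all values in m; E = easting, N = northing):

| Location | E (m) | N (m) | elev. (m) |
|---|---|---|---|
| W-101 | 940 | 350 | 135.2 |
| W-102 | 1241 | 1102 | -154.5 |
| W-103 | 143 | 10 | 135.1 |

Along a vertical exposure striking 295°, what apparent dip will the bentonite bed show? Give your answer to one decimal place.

20.6°

Let the plane be z = a·E + b·N + c.
W-102−W-101: 301a + 752b = −289.7;  W-103−W-101: −797a − 340b = −0.1.
Solving gives a = 0.19833, b = −0.46463.
Unit vector along 295° is (sin 295°, cos 295°) = (-0.9063, 0.4226).
Slope in that direction = a·(-0.9063) + b·(0.4226) = −0.37611.
Apparent dip = arctan|0.37611| = 20.6° (true dip is 26.8°, so apparent ≤ true as expected).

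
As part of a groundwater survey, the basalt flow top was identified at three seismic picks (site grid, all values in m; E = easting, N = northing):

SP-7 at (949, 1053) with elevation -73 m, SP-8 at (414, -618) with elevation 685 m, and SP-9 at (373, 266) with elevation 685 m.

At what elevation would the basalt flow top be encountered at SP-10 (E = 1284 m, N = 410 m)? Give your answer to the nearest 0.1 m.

Two edge vectors: SP-7→SP-8 = (-535, -1671, 758), SP-7→SP-9 = (-576, -787, 758).
Normal n = (SP-7→SP-8) × (SP-7→SP-9) = (-670072, -31078, -541451).
So ∂z/∂E = −n_x/n_z = −1.237549 and ∂z/∂N = −n_y/n_z = −0.057398.
Intercept c from SP-7: -73 + 1174.43 + 60.44 = 1161.87.
At (1284, 410): z = −1589.0 − 23.5 + 1161.87 = -450.7 m.

-450.7 m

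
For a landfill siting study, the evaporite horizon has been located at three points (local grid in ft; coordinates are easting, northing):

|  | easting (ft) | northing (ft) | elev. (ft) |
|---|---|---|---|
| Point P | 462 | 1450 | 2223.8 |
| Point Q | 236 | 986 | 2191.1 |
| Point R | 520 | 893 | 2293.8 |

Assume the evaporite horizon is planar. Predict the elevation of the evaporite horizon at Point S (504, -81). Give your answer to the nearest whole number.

2377 ft

Let the plane be z = a·easting + b·northing + c.
Point Q−Point P: −226a − 464b = −32.7;  Point R−Point P: 58a − 557b = 70.
Solving gives a = 0.33178, b = −0.09113.
Then c = 2223.8 − a·462 − b·1450 = 2202.65.
At (504, -81): z = 167.2 + 7.4 + 2202.65 = 2377.2 ft.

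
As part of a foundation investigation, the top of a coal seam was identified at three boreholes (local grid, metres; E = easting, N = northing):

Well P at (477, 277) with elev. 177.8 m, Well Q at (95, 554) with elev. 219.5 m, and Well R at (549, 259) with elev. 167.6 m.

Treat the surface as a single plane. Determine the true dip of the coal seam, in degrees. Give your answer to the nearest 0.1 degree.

9.8°

Let the plane be z = a·E + b·N + c.
Well Q−Well P: −382a + 277b = 41.7;  Well R−Well P: 72a − 18b = −10.2.
Solving gives a = −0.15877, b = −0.06841.
Gradient magnitude |∇z| = √(a² + b²) = √(0.02521 + 0.00468) = 0.17288.
True dip = arctan(0.17288) = 9.8°, dipping toward ENE (azimuth ≈ 067°).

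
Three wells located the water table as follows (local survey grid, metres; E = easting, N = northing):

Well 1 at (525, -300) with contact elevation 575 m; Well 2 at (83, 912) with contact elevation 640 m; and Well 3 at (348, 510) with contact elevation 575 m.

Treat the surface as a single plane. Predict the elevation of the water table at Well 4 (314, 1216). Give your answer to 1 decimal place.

Two edge vectors: Well 1→Well 2 = (-442, 1212, 65), Well 1→Well 3 = (-177, 810, 0).
Normal n = (Well 1→Well 2) × (Well 1→Well 3) = (-52650, -11505, -143496).
So ∂z/∂E = −n_x/n_z = −0.366909 and ∂z/∂N = −n_y/n_z = −0.080176.
Intercept c from Well 1: 575 + 192.63 − 24.05 = 743.57.
At (314, 1216): z = −115.2 − 97.5 + 743.57 = 530.9 m.

530.9 m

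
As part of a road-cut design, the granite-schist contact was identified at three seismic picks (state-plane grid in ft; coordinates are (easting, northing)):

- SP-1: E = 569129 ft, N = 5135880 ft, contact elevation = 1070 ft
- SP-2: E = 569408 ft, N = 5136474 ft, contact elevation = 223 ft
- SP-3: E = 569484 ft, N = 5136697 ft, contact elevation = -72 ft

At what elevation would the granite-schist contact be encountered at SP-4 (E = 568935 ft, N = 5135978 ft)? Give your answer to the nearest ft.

Let the plane be z = a·E + b·N + c.
SP-2−SP-1: 279a + 594b = −847;  SP-3−SP-1: 355a + 817b = −1142.
Solving gives a = −0.79956657, b = −1.05037193.
Then c = 1070 − a·569129 − b·5135880 = 5850710.72.
At (568935, 5135978): z = −454901.4 − 5394687.1 + 5850710.72 = 1122.2 ft.

1122 ft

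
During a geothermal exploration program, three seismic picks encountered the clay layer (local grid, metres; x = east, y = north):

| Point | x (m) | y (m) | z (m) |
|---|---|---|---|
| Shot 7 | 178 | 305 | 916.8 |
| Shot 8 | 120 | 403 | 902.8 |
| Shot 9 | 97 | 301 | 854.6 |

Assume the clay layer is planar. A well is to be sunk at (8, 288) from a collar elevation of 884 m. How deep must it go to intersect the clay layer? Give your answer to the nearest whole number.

Let the plane be z = a·x + b·y + c.
Shot 8−Shot 7: −58a + 98b = −14;  Shot 9−Shot 7: −81a − 4b = −62.2.
Solving gives a = 0.75295, b = 0.30277.
Then c = 916.8 − a·178 − b·305 = 690.43.
At (8, 288): z_contact = 6.0 + 87.2 + 690.43 = 783.7 m.
Depth below ground = 884 − 783.7 = 100 m.

100 m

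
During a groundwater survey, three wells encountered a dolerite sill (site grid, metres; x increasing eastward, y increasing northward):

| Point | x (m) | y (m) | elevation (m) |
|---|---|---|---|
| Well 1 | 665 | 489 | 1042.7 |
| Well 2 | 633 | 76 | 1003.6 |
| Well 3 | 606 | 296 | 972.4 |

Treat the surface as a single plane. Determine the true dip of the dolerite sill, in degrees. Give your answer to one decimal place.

Two edge vectors: Well 1→Well 2 = (-32, -413, -39.1), Well 1→Well 3 = (-59, -193, -70.3).
Normal n = (Well 1→Well 2) × (Well 1→Well 3) = (21487.6, 57.3, -18191).
So ∂z/∂x = −n_x/n_z = 1.18122 and ∂z/∂y = −n_y/n_z = 0.00315.
Gradient magnitude |∇z| = √(a² + b²) = √(1.39528 + 0.00001) = 1.18123.
True dip = arctan(1.18123) = 49.7°, dipping toward W (azimuth ≈ 270°).

49.7°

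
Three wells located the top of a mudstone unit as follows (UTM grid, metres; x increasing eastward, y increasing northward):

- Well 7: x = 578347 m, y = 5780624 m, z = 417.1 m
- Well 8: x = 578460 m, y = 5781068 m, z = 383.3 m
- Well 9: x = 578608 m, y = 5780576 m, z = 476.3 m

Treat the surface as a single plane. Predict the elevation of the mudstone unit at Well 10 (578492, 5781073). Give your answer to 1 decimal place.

Two edge vectors: Well 7→Well 8 = (113, 444, -33.8), Well 7→Well 9 = (261, -48, 59.2).
Normal n = (Well 7→Well 8) × (Well 7→Well 9) = (24662.4, -15511.4, -121308).
So ∂z/∂x = −n_x/n_z = 0.203303987 and ∂z/∂y = −n_y/n_z = −0.127867906.
Intercept c from Well 7: 417.1 − 117580.25 + 739156.29 = 621993.14.
At (578492, 5781073): z = 117609.7 − 739213.7 + 621993.14 = 389.2 m.

389.2 m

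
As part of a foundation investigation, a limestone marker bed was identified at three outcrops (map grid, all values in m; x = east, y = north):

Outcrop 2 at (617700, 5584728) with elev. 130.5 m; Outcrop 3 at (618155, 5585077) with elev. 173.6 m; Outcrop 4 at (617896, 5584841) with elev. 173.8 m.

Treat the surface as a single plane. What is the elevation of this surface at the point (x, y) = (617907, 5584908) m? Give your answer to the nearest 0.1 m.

136.0 m

Two edge vectors: Outcrop 2→Outcrop 3 = (455, 349, 43.1), Outcrop 2→Outcrop 4 = (196, 113, 43.3).
Normal n = (Outcrop 2→Outcrop 3) × (Outcrop 2→Outcrop 4) = (10241.4, -11253.9, -16989).
So ∂z/∂x = −n_x/n_z = 0.602825358 and ∂z/∂y = −n_y/n_z = −0.662422744.
Intercept c from Outcrop 2: 130.5 − 372365.22 + 3699450.85 = 3327216.12.
At (617907, 5584908): z = 372490.0 − 3699570.1 + 3327216.12 = 136.0 m.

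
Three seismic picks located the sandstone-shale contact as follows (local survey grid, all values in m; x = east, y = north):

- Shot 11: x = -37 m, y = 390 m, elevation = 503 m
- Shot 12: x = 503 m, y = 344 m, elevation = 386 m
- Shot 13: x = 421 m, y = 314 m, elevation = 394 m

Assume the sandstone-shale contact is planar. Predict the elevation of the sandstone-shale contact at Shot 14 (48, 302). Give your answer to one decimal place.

463.3 m

Let the plane be z = a·x + b·y + c.
Shot 12−Shot 11: 540a − 46b = −117;  Shot 13−Shot 11: 458a − 76b = −109.
Solving gives a = −0.19417, b = 0.26407.
Then c = 503 − a·-37 − b·390 = 392.83.
At (48, 302): z = −9.3 + 79.7 + 392.83 = 463.3 m.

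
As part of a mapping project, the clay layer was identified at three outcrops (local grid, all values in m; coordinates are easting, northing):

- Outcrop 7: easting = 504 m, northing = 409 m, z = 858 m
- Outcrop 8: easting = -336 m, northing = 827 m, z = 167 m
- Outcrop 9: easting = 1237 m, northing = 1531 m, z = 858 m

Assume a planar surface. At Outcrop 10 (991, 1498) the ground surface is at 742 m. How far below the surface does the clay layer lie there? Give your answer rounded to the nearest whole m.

Let the plane be z = a·easting + b·northing + c.
Outcrop 8−Outcrop 7: −840a + 418b = −691;  Outcrop 9−Outcrop 7: 733a + 1122b = 0.
Solving gives a = 0.62080, b = −0.40557.
Then c = 858 − a·504 − b·409 = 710.99.
At (991, 1498): z_contact = 615.2 − 607.5 + 710.99 = 718.7 m.
Depth below ground = 742 − 718.7 = 23 m.

23 m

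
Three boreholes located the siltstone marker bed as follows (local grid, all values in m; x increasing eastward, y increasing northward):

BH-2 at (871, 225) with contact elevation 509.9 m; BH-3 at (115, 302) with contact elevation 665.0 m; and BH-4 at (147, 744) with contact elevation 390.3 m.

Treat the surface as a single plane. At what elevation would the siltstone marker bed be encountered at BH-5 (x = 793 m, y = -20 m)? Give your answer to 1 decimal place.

678.2 m

Two edge vectors: BH-2→BH-3 = (-756, 77, 155.1), BH-2→BH-4 = (-724, 519, -119.6).
Normal n = (BH-2→BH-3) × (BH-2→BH-4) = (-89706.1, -202710, -336616).
So ∂z/∂x = −n_x/n_z = −0.26649 and ∂z/∂y = −n_y/n_z = −0.60220.
Intercept c from BH-2: 509.9 + 232.12 + 135.49 = 877.51.
At (793, -20): z = −211.3 + 12.0 + 877.51 = 678.2 m.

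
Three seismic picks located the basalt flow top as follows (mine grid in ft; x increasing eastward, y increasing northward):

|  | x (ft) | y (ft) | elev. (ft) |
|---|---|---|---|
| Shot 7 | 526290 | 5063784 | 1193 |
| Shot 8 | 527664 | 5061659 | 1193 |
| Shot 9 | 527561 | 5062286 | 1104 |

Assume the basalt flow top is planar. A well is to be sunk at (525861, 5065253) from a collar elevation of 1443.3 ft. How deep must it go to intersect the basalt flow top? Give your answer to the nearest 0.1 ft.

403.6 ft

Two edge vectors: Shot 7→Shot 8 = (1374, -2125, 0), Shot 7→Shot 9 = (1271, -1498, -89).
Normal n = (Shot 7→Shot 8) × (Shot 7→Shot 9) = (189125, 122286, 642623).
So ∂z/∂x = −n_x/n_z = −0.294301636 and ∂z/∂y = −n_y/n_z = −0.190291975.
Intercept c from Shot 7: 1193 + 154888.01 + 963597.46 = 1119678.47.
At (525861, 5065253): z_contact = −154761.75 − 963877.00 + 1119678.47 = 1039.72 ft.
Depth below ground = 1443.3 − 1039.72 = 403.6 ft.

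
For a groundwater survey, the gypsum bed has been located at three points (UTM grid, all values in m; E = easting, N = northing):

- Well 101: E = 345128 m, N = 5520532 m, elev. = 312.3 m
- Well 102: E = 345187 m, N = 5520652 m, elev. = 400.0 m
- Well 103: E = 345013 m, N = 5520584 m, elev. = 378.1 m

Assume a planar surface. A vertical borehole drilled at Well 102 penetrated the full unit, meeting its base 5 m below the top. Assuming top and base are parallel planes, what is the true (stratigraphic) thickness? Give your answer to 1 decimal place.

3.8 m

Let the plane be z = a·E + b·N + c.
Well 102−Well 101: 59a + 120b = 87.7;  Well 103−Well 101: −115a + 52b = 65.8.
Solving gives a = −0.19775, b = 0.82806.
|∇z| = √(a²+b²) = 0.85134, so dip δ = arctan(0.85134) = 40.41°.
True thickness = vertical thickness × cos δ = 5 × cos 40.41° = 3.8 m.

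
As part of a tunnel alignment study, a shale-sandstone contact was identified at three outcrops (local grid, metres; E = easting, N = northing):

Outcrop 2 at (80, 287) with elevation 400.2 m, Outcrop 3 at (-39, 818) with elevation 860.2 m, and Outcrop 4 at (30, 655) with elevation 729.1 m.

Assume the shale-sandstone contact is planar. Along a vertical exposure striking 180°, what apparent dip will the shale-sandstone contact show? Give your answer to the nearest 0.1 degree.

43.1°

Let the plane be z = a·E + b·N + c.
Outcrop 3−Outcrop 2: −119a + 531b = 460;  Outcrop 4−Outcrop 2: −50a + 368b = 328.9.
Solving gives a = 0.31121, b = 0.93603.
Unit vector along 180° is (sin 180°, cos 180°) = (0.0000, -1.0000).
Slope in that direction = a·(0.0000) + b·(-1.0000) = −0.93603.
Apparent dip = arctan|0.93603| = 43.1° (true dip is 44.6°, so apparent ≤ true as expected).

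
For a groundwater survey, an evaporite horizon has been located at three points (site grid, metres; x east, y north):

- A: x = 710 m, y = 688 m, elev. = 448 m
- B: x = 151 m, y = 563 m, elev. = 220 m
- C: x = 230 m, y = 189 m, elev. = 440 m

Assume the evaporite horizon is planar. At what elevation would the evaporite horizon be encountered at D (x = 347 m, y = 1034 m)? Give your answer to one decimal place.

95.1 m

Two edge vectors: A→B = (-559, -125, -228), A→C = (-480, -499, -8).
Normal n = (A→B) × (A→C) = (-112772, 104968, 218941).
So ∂z/∂x = −n_x/n_z = 0.515079 and ∂z/∂y = −n_y/n_z = −0.479435.
Intercept c from A: 448 − 365.71 + 329.85 = 412.14.
At (347, 1034): z = 178.7 − 495.7 + 412.14 = 95.1 m.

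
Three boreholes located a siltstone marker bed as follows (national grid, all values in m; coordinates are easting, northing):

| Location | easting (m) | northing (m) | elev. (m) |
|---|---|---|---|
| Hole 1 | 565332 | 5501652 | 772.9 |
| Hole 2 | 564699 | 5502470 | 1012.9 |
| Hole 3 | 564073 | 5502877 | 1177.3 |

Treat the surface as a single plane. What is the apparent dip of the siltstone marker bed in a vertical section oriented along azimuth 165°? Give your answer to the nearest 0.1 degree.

12.0°

Let the plane be z = a·easting + b·northing + c.
Hole 2−Hole 1: −633a + 818b = 240;  Hole 3−Hole 1: −1259a + 1225b = 404.4.
Solving gives a = −0.14463, b = 0.18148.
Unit vector along 165° is (sin 165°, cos 165°) = (0.2588, -0.9659).
Slope in that direction = a·(0.2588) + b·(-0.9659) = −0.21273.
Apparent dip = arctan|0.21273| = 12.0° (true dip is 13.1°, so apparent ≤ true as expected).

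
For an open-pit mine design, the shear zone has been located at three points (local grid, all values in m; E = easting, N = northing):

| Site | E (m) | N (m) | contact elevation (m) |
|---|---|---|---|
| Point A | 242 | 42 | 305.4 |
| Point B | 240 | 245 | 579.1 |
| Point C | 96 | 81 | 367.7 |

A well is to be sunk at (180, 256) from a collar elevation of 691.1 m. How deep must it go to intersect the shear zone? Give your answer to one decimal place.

Let the plane be z = a·E + b·N + c.
Point B−Point A: −2a + 203b = 273.7;  Point C−Point A: −146a + 39b = 62.3.
Solving gives a = −0.06673, b = 1.34762.
Then c = 305.4 − a·242 − b·42 = 264.95.
At (180, 256): z_contact = −12.01 + 344.99 + 264.95 = 597.93 m.
Depth below ground = 691.1 − 597.93 = 93.2 m.

93.2 m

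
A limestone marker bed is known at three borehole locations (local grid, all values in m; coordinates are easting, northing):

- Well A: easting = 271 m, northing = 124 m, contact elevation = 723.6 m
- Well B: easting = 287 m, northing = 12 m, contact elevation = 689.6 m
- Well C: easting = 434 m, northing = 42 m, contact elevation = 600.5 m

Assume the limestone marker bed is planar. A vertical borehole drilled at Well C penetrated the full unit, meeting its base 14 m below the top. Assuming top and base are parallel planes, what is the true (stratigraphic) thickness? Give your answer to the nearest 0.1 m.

11.6 m

Let the plane be z = a·easting + b·northing + c.
Well B−Well A: 16a − 112b = −34;  Well C−Well A: 163a − 82b = −123.1.
Solving gives a = −0.64915, b = 0.21084.
|∇z| = √(a²+b²) = 0.68253, so dip δ = arctan(0.68253) = 34.31°.
True thickness = vertical thickness × cos δ = 14 × cos 34.31° = 11.6 m.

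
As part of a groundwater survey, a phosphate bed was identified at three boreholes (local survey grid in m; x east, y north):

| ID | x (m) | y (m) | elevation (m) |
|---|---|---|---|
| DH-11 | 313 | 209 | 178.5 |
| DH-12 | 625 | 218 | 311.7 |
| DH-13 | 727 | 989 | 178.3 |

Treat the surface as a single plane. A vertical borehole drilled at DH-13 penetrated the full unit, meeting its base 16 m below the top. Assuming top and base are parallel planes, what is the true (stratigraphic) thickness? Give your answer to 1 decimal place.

14.4 m

Let the plane be z = a·x + b·y + c.
DH-12−DH-11: 312a + 9b = 133.2;  DH-13−DH-11: 414a + 780b = −0.2.
Solving gives a = 0.43357, b = −0.23038.
|∇z| = √(a²+b²) = 0.49098, so dip δ = arctan(0.49098) = 26.15°.
True thickness = vertical thickness × cos δ = 16 × cos 26.15° = 14.4 m.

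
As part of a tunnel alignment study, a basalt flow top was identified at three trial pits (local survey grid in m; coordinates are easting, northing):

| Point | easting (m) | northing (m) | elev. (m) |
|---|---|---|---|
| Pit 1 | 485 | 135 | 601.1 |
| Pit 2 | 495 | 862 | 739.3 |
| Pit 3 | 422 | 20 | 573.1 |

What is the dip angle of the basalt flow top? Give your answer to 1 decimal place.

12.1°

Let the plane be z = a·easting + b·northing + c.
Pit 2−Pit 1: 10a + 727b = 138.2;  Pit 3−Pit 1: −63a − 115b = −28.
Solving gives a = 0.09995, b = 0.18872.
Gradient magnitude |∇z| = √(a² + b²) = √(0.00999 + 0.03562) = 0.21356.
True dip = arctan(0.21356) = 12.1°, dipping toward SSW (azimuth ≈ 208°).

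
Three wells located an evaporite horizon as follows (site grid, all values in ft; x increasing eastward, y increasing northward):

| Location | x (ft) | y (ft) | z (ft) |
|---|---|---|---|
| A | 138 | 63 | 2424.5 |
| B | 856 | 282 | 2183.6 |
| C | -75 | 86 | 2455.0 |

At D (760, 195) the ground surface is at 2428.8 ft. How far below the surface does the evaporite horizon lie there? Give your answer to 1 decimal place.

186.1 ft

Let the plane be z = a·x + b·y + c.
B−A: 718a + 219b = −240.9;  C−A: −213a + 23b = 30.5.
Solving gives a = −0.19348, b = −0.46568.
Then c = 2424.5 − a·138 − b·63 = 2480.54.
At (760, 195): z_contact = −147.04 − 90.81 + 2480.54 = 2242.69 ft.
Depth below ground = 2428.8 − 2242.69 = 186.1 ft.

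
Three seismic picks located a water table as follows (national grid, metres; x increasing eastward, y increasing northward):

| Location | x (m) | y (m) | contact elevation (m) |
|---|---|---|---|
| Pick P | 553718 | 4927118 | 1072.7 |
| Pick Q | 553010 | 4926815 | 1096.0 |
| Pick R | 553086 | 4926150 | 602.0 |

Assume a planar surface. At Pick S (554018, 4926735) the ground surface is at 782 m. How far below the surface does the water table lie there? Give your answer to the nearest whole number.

80 m

Two edge vectors: Pick P→Pick Q = (-708, -303, 23.3), Pick P→Pick R = (-632, -968, -470.7).
Normal n = (Pick P→Pick Q) × (Pick P→Pick R) = (165176.5, -347981.2, 493848).
So ∂z/∂x = −n_x/n_z = −0.33446830 and ∂z/∂y = −n_y/n_z = 0.70463219.
Intercept c from Pick P: 1072.7 + 185201.12 − 3471805.97 = −3285532.15.
At (554018, 4926735): z_contact = −185301.5 + 3471536.1 − 3285532.15 = 702.5 m.
Depth below ground = 782 − 702.5 = 80 m.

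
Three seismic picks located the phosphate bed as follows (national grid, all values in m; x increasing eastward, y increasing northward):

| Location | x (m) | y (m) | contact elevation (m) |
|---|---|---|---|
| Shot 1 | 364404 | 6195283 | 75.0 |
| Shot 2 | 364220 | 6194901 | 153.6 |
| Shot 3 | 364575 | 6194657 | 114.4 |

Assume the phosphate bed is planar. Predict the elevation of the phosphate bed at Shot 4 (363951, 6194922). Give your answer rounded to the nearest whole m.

202 m

Two edge vectors: Shot 1→Shot 2 = (-184, -382, 78.6), Shot 1→Shot 3 = (171, -626, 39.4).
Normal n = (Shot 1→Shot 2) × (Shot 1→Shot 3) = (34152.8, 20690.2, 180506).
So ∂z/∂x = −n_x/n_z = −0.18920590 and ∂z/∂y = −n_y/n_z = −0.11462334.
Intercept c from Shot 1: 75 + 68947.39 + 710124.01 = 779146.40.
At (363951, 6194922): z = −68861.7 − 710082.6 + 779146.40 = 202.1 m.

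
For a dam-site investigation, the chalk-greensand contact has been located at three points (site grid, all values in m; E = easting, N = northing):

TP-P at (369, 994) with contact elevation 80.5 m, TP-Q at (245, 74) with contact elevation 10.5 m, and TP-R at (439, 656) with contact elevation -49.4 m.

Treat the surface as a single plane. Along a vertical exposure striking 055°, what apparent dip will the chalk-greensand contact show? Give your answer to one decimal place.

32.0°

Two edge vectors: TP-P→TP-Q = (-124, -920, -70), TP-P→TP-R = (70, -338, -129.9).
Normal n = (TP-P→TP-Q) × (TP-P→TP-R) = (95848, -21007.6, 106312).
So ∂z/∂E = −n_x/n_z = −0.90157 and ∂z/∂N = −n_y/n_z = 0.19760.
Unit vector along 055° is (sin 55°, cos 55°) = (0.8192, 0.5736).
Slope in that direction = a·(0.8192) + b·(0.5736) = −0.62518.
Apparent dip = arctan|0.62518| = 32.0° (true dip is 42.7°, so apparent ≤ true as expected).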